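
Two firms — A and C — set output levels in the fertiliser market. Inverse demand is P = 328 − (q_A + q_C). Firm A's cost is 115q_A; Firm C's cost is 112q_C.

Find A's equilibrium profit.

Firm A's profit: π = q_A(328 − (q_A + q_C)) − 115q_A.
∂π/∂q_A = 213 − 2q_A − q_C = 0, so q_A = 106.5 − 0.5q_C.
By the same steps for C: q_C = 108 − 0.5q_A.
Substituting the second reaction function into the first: q_A = 106.5 − 0.5(108 − 0.5q_A), which gives 0.75q_A = 52.5 ⇒ q_A = 70.
Then q_C = 108 − 0.5·70 = 73.
Price P = 328 − 143 = 185.
A's profit: (185 − 115)·70 = 4900.

4900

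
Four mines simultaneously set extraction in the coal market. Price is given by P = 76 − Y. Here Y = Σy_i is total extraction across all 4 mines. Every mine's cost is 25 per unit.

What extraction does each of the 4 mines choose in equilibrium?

10.2

A representative mine's profit is π_i = y_i(76 − Y) − 25y_i, with Y = y_i + Σ_{j≠i} y_j.
First-order condition: 51 − 2y_i − Σ_{j≠i} y_j = 0.
In a symmetric equilibrium every mine chooses the same y, so Σ_{j≠i} y_j = 3y. The condition becomes 51 − 5y = 0, giving y = 51/5 = 10.2.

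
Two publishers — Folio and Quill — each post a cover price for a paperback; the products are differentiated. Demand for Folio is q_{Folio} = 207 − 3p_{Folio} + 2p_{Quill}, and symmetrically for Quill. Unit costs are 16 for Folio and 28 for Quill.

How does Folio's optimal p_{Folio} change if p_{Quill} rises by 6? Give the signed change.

2

Folio's profit: π = (p_{Folio} − 16)(207 − 3p_{Folio} + 2p_{Quill}).
∂π/∂p_{Folio} = 255 − 6p_{Folio} + 2p_{Quill} = 0 ⇒ p_{Folio} = 42.5 + (1/3)p_{Quill}.
The reaction-function slope is 1/3, so a 6-unit rise in p_{Quill} moves p_{Folio} by 1/3 × 6 = 2. Folio's best response rises — the actions are strategic complements.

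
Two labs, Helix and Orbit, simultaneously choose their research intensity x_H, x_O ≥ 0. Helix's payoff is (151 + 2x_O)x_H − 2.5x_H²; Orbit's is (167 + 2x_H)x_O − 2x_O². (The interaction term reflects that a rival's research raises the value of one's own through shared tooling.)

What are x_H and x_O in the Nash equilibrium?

58.625, 71.0625

Expanding Helix's payoff: 151x_H + 2x_Ox_H − 2.5x_H².
∂π/∂x_H = 151 + 2x_O − 5x_H = 0, so x_H = 30.2 + 0.4x_O.
Likewise for Orbit: x_O = 41.75 + 0.5x_H.
Substituting the second reaction function into the first: x_H = 30.2 + 0.4(41.75 + 0.5x_H), which gives 0.8x_H = 46.9 ⇒ x_H = 58.625.
Then x_O = 41.75 + 0.5·58.625 = 71.0625.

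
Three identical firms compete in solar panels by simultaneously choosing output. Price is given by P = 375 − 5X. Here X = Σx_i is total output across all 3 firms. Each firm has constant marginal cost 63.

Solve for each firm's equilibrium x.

15.6

A representative firm's profit is π_i = x_i(375 − 5X) − 63x_i, with X = x_i + Σ_{j≠i} x_j.
First-order condition: 312 − 10x_i − 5Σ_{j≠i} x_j = 0.
Imposing symmetry (x_j = x for all j) turns Σ_{j≠i} x_j into 2x, so 312 = 20x and x = 15.6.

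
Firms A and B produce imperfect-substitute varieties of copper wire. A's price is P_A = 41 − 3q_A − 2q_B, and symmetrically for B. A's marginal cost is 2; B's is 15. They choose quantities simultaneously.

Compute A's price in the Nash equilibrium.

19.0625

Firm A's profit: π = q_A(41 − 3q_A − 2q_B) − 2q_A.
∂π/∂q_A = 39 − 6q_A − 2q_B = 0 ⇒ q_A = 6.5 − (1/3)q_B.
Similarly q_B = 13/3 − (1/3)q_A.
Substituting the second reaction function into the first: q_A = 6.5 − (1/3)(13/3 − (1/3)q_A), which gives (8/9)q_A = 91/18 ⇒ q_A = 5.6875.
Then q_B = 13/3 − (1/3)·5.6875 = 2.4375.
P_A = 41 − 3·5.6875 − 2·2.4375 = 19.0625.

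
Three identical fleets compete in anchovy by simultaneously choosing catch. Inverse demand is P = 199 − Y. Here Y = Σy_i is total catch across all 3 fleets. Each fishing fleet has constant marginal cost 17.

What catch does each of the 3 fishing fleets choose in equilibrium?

45.5

A representative fishing fleet's profit is π_i = y_i(199 − Y) − 17y_i, with Y = y_i + Σ_{j≠i} y_j.
First-order condition: 182 − 2y_i − Σ_{j≠i} y_j = 0.
With identical fishing fleets, set every y_j = y: then 182 − 2y − 2y = 0, i.e. y = 182/4 = 45.5.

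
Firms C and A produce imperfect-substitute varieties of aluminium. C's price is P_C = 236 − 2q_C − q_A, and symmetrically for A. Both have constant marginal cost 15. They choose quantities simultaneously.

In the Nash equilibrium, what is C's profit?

Firm C's profit: π = q_C(236 − 2q_C − q_A) − 15q_C.
∂π/∂q_C = 221 − 4q_C − q_A = 0 ⇒ q_C = 55.25 − 0.25q_A.
The game is symmetric, so in equilibrium q_A = q_C: the reaction function gives 1.25q_C = 55.25, hence q_C = 44.2.
P_C = 236 − 2·44.2 − 44.2 = 103.4.
Profit = (103.4 − 15)·44.2 = 3907.28.

3907.28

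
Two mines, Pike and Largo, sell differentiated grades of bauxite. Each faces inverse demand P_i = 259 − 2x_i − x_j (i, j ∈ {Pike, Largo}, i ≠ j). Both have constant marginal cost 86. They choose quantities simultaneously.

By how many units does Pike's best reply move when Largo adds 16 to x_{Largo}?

-4

Mine Pike's profit: π = x_{Pike}(259 − 2x_{Pike} − x_{Largo}) − 86x_{Pike}.
∂π/∂x_{Pike} = 173 − 4x_{Pike} − x_{Largo} = 0 ⇒ x_{Pike} = 43.25 − 0.25x_{Largo}.
The reaction-function slope is −0.25, so a 16-unit rise in x_{Largo} moves x_{Pike} by −0.25 × 16 = −4. Pike's best response falls — the actions are strategic substitutes.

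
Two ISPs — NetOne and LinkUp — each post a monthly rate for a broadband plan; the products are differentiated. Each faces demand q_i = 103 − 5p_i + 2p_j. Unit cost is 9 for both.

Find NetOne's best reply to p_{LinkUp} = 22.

19.2

NetOne's profit: π = (p_{NetOne} − 9)(103 − 5p_{NetOne} + 2p_{LinkUp}).
∂π/∂p_{NetOne} = 148 − 10p_{NetOne} + 2p_{LinkUp} = 0 ⇒ p_{NetOne} = 14.8 + 0.2p_{LinkUp}.
At p_{LinkUp} = 22: p_{NetOne} = 14.8 + 0.2·22 = 19.2.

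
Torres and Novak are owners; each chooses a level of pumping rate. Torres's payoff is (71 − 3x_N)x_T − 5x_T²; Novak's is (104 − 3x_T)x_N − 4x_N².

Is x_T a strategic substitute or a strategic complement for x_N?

strategic substitutes

Expanding Torres's payoff: 71x_T − 3x_Nx_T − 5x_T².
∂π/∂x_T = 71 − 3x_N − 10x_T = 0, so x_T = 7.1 − 0.3x_N.
The best-response slope dx_T/dx_N = −0.3 < 0: the reaction function is downward-sloping, so the choices are strategic substitutes.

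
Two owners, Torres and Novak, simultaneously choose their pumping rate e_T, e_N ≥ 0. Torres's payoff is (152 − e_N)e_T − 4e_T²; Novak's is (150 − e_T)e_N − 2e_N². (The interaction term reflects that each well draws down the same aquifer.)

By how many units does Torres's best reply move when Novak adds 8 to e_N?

-1

Expanding Torres's payoff: 152e_T − e_Ne_T − 4e_T².
∂π/∂e_T = 152 − e_N − 8e_T = 0, so e_T = 19 − 0.125e_N.
The reaction-function slope is −0.125, so an 8-unit rise in e_N moves e_T by −0.125 × 8 = −1. Torres's best response falls — the actions are strategic substitutes.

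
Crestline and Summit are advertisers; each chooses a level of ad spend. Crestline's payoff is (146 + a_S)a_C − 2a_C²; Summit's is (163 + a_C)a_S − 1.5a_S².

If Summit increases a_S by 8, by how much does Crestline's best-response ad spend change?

2

Expanding Crestline's payoff: 146a_C + a_Sa_C − 2a_C².
∂π/∂a_C = 146 + a_S − 4a_C = 0, so a_C = 36.5 + 0.25a_S.
The reaction-function slope is 0.25, so an 8-unit rise in a_S moves a_C by 0.25 × 8 = 2. Crestline's best response rises — the actions are strategic complements.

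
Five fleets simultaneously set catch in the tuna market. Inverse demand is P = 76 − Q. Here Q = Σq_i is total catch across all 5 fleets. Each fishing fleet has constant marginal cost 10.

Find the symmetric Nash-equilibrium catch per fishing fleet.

A representative fishing fleet's profit is π_i = q_i(76 − Q) − 10q_i, with Q = q_i + Σ_{j≠i} q_j.
First-order condition: 66 − 2q_i − Σ_{j≠i} q_j = 0.
In a symmetric equilibrium every fishing fleet chooses the same q, so Σ_{j≠i} q_j = 4q. The condition becomes 66 − 6q = 0, giving q = 66/6 = 11.

11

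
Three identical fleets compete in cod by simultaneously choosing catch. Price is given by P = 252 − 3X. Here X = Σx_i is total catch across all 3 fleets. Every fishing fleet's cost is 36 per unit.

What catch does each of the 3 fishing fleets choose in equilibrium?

18

A representative fishing fleet's profit is π_i = x_i(252 − 3X) − 36x_i, with X = x_i + Σ_{j≠i} x_j.
First-order condition: 216 − 6x_i − 3Σ_{j≠i} x_j = 0.
Imposing symmetry (x_j = x for all j) turns Σ_{j≠i} x_j into 2x, so 216 = 12x and x = 18.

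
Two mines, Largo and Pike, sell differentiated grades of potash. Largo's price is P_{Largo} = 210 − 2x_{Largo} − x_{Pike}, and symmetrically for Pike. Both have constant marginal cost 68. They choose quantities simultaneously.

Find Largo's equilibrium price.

Mine Largo's profit: π = x_{Largo}(210 − 2x_{Largo} − x_{Pike}) − 68x_{Largo}.
∂π/∂x_{Largo} = 142 − 4x_{Largo} − x_{Pike} = 0 ⇒ x_{Largo} = 35.5 − 0.25x_{Pike}.
Setting x_{Largo} = x_{Pike} in the reaction function: x_{Largo} = 35.5 − 0.25x_{Largo}, so x_{Largo} = 35.5 / 1.25 = 28.4.
P_{Largo} = 210 − 2·28.4 − 28.4 = 124.8.

124.8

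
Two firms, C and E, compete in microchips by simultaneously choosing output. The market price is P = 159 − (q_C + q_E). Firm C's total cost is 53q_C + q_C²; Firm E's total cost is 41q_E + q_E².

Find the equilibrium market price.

Firm C's profit: π = q_C(159 − (q_C + q_E)) − 53q_C − q_C².
∂π/∂q_C = 106 − 4q_C − q_E = 0, so q_C = 26.5 − 0.25q_E.
By the same steps for E: q_E = 29.5 − 0.25q_C.
Solving the two reaction functions simultaneously: (1 − (−0.25)(−0.25))q_C = 26.5 − 0.25·29.5, so 0.9375q_C = 19.125 and q_C = 20.4.
Then q_E = 29.5 − 0.25·20.4 = 24.4.
Equilibrium price: P = 159 − 44.8 = 114.2.

114.2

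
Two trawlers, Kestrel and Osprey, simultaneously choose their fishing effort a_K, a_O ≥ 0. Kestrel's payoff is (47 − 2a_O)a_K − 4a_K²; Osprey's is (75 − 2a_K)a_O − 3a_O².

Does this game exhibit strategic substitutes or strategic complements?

Expanding Kestrel's payoff: 47a_K − 2a_Oa_K − 4a_K².
∂π/∂a_K = 47 − 2a_O − 8a_K = 0, so a_K = 5.875 − 0.25a_O.
The best-response slope da_K/da_O = −0.25 < 0: the reaction function is downward-sloping, so the choices are strategic substitutes.

strategic substitutes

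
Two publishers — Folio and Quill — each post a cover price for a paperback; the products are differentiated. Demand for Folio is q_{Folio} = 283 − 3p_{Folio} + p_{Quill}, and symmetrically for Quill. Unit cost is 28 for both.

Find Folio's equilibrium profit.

Folio's profit: π = (p_{Folio} − 28)(283 − 3p_{Folio} + p_{Quill}).
∂π/∂p_{Folio} = 367 − 6p_{Folio} + p_{Quill} = 0 ⇒ p_{Folio} = 367/6 + (1/6)p_{Quill}.
The game is symmetric, so in equilibrium p_{Quill} = p_{Folio}: the reaction function gives (5/6)p_{Folio} = 367/6, hence p_{Folio} = 73.4.
q_{Folio} = 283 − 3·73.4 + 73.4 = 136.2.
Profit = (73.4 − 28)·136.2 = 6183.48.

6183.48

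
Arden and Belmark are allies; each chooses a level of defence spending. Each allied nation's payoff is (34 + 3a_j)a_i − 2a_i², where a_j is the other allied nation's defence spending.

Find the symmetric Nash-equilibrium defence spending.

34

Arden's payoff is (34 + 3a_B)a_A − 2a_A².
∂π/∂a_A = 34 + 3a_B − 4a_A = 0, so a_A = 8.5 + 0.75a_B.
By symmetry a_B = a_A; substituting into the reaction function, 0.25a_A = 8.5 and a_A = 34.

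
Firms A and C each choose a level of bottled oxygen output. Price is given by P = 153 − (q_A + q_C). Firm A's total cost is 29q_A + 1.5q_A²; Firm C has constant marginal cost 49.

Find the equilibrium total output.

Firm A's profit: π = q_A(153 − (q_A + q_C)) − 29q_A − 1.5q_A².
∂π/∂q_A = 124 − 5q_A − q_C = 0, so q_A = 24.8 − 0.2q_C.
For C: ∂π/∂q_C = 104 − 2q_C − q_A = 0 ⇒ q_C = 52 − 0.5q_A.
Solving the two reaction functions simultaneously: (1 − (−0.2)(−0.5))q_A = 24.8 − 0.2·52, so 0.9q_A = 14.4 and q_A = 16.
Then q_C = 52 − 0.5·16 = 44.
Total output: 16 + 44 = 60.

60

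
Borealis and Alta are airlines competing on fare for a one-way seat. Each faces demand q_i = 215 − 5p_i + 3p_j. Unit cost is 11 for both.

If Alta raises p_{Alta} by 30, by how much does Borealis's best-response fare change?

9

Borealis's profit: π = (p_{Borealis} − 11)(215 − 5p_{Borealis} + 3p_{Alta}).
∂π/∂p_{Borealis} = 270 − 10p_{Borealis} + 3p_{Alta} = 0 ⇒ p_{Borealis} = 27 + 0.3p_{Alta}.
The reaction-function slope is 0.3, so a 30-unit rise in p_{Alta} moves p_{Borealis} by 0.3 × 30 = 9. Borealis's best response rises — the actions are strategic complements.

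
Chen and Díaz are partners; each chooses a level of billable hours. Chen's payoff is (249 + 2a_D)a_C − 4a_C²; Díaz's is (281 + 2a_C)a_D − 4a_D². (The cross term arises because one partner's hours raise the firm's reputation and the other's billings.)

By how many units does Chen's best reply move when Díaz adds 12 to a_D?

3

Expanding Chen's payoff: 249a_C + 2a_Da_C − 4a_C².
∂π/∂a_C = 249 + 2a_D − 8a_C = 0, so a_C = 31.125 + 0.25a_D.
The reaction-function slope is 0.25, so a 12-unit rise in a_D moves a_C by 0.25 × 12 = 3. Chen's best response rises — the actions are strategic complements.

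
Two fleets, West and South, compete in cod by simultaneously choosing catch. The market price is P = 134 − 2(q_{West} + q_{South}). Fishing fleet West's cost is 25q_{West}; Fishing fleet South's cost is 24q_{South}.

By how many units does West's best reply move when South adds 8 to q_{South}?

-4

Fishing fleet West's profit: π = q_{West}(134 − 2(q_{West} + q_{South})) − 25q_{West}.
∂π/∂q_{West} = 109 − 4q_{West} − 2q_{South} = 0, so q_{West} = 27.25 − 0.5q_{South}.
The reaction-function slope is −0.5, so an 8-unit rise in q_{South} moves q_{West} by −0.5 × 8 = −4. West's best response falls — the actions are strategic substitutes.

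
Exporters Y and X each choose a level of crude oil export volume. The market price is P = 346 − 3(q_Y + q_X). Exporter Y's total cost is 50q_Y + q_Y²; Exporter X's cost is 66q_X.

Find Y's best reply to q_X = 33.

24.625

Exporter Y's profit: π = q_Y(346 − 3(q_Y + q_X)) − 50q_Y − q_Y².
∂π/∂q_Y = 296 − 8q_Y − 3q_X = 0, so q_Y = 37 − 0.375q_X.
At q_X = 33: q_Y = 37 − 0.375·33 = 24.625.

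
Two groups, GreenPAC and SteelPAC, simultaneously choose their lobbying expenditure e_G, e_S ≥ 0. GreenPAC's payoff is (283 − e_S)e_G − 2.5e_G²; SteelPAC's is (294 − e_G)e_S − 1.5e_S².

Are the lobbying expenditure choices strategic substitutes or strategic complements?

Expanding GreenPAC's payoff: 283e_G − e_Se_G − 2.5e_G².
∂π/∂e_G = 283 − e_S − 5e_G = 0, so e_G = 56.6 − 0.2e_S.
The best-response slope de_G/de_S = −0.2 < 0: the reaction function is downward-sloping, so the choices are strategic substitutes.

strategic substitutes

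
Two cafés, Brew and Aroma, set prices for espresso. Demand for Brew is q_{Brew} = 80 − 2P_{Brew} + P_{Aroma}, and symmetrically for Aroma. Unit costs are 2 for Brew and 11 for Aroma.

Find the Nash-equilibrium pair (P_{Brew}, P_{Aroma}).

Brew's profit: π = (P_{Brew} − 2)(80 − 2P_{Brew} + P_{Aroma}).
∂π/∂P_{Brew} = 84 − 4P_{Brew} + P_{Aroma} = 0 ⇒ P_{Brew} = 21 + 0.25P_{Aroma}.
Similarly P_{Aroma} = 25.5 + 0.25P_{Brew}.
Solving the two reaction functions simultaneously: (1 − (0.25)(0.25))P_{Brew} = 21 + 0.25·25.5, so 0.9375P_{Brew} = 27.375 and P_{Brew} = 29.2.
Then P_{Aroma} = 25.5 + 0.25·29.2 = 32.8.

29.2, 32.8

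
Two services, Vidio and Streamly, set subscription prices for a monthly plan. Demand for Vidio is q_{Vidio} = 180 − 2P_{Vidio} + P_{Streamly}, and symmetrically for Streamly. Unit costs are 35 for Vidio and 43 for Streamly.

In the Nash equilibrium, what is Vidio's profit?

Vidio's profit: π = (P_{Vidio} − 35)(180 − 2P_{Vidio} + P_{Streamly}).
∂π/∂P_{Vidio} = 250 − 4P_{Vidio} + P_{Streamly} = 0 ⇒ P_{Vidio} = 62.5 + 0.25P_{Streamly}.
Similarly P_{Streamly} = 66.5 + 0.25P_{Vidio}.
Solving the two reaction functions simultaneously: (1 − (0.25)(0.25))P_{Vidio} = 62.5 + 0.25·66.5, so 0.9375P_{Vidio} = 79.125 and P_{Vidio} = 84.4.
Then P_{Streamly} = 66.5 + 0.25·84.4 = 87.6.
q_{Vidio} = 180 − 2·84.4 + 87.6 = 98.8.
Profit = (84.4 − 35)·98.8 = 4880.72.

4880.72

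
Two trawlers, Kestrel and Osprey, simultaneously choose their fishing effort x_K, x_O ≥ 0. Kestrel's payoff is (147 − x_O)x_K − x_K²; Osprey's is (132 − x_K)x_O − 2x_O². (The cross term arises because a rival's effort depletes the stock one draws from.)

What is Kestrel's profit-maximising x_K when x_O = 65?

Expanding Kestrel's payoff: 147x_K − x_Ox_K − x_K².
∂π/∂x_K = 147 − x_O − 2x_K = 0, so x_K = 73.5 − 0.5x_O.
At x_O = 65: x_K = 73.5 − 0.5·65 = 41.

41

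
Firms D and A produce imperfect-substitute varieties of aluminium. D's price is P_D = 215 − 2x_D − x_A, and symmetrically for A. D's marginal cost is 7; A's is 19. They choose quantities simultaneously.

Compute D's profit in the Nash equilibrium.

Firm D's profit: π = x_D(215 − 2x_D − x_A) − 7x_D.
∂π/∂x_D = 208 − 4x_D − x_A = 0 ⇒ x_D = 52 − 0.25x_A.
Similarly x_A = 49 − 0.25x_D.
Substituting the second reaction function into the first: x_D = 52 − 0.25(49 − 0.25x_D), which gives 0.9375x_D = 39.75 ⇒ x_D = 42.4.
Then x_A = 49 − 0.25·42.4 = 38.4.
P_D = 215 − 2·42.4 − 38.4 = 91.8.
Profit = (91.8 − 7)·42.4 = 3595.52.

3595.52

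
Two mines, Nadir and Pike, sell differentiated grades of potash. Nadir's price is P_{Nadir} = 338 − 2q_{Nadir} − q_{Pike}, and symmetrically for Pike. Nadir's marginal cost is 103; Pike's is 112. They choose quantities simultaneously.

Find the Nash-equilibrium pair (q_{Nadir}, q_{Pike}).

47.6, 44.6

Mine Nadir's profit: π = q_{Nadir}(338 − 2q_{Nadir} − q_{Pike}) − 103q_{Nadir}.
∂π/∂q_{Nadir} = 235 − 4q_{Nadir} − q_{Pike} = 0 ⇒ q_{Nadir} = 58.75 − 0.25q_{Pike}.
Similarly q_{Pike} = 56.5 − 0.25q_{Nadir}.
Substituting the second reaction function into the first: q_{Nadir} = 58.75 − 0.25(56.5 − 0.25q_{Nadir}), which gives 0.9375q_{Nadir} = 44.625 ⇒ q_{Nadir} = 47.6.
Then q_{Pike} = 56.5 − 0.25·47.6 = 44.6.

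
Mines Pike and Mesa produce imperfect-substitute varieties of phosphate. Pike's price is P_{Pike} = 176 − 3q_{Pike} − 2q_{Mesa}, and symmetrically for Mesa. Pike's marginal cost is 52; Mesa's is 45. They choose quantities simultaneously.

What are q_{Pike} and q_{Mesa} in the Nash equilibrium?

15.0625, 16.8125

Mine Pike's profit: π = q_{Pike}(176 − 3q_{Pike} − 2q_{Mesa}) − 52q_{Pike}.
∂π/∂q_{Pike} = 124 − 6q_{Pike} − 2q_{Mesa} = 0 ⇒ q_{Pike} = 62/3 − (1/3)q_{Mesa}.
Similarly q_{Mesa} = 131/6 − (1/3)q_{Pike}.
Plugging q_{Mesa} into Pike's best response: q_{Pike} = 62/3 − (1/3)(131/6 − (1/3)q_{Pike}) ⇒ (8/9)q_{Pike} = 241/18, so q_{Pike} = 15.0625.
Then q_{Mesa} = 131/6 − (1/3)·15.0625 = 16.8125.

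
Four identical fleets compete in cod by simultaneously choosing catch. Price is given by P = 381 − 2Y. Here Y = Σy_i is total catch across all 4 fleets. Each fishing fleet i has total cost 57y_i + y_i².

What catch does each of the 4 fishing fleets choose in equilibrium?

27

A representative fishing fleet's profit is π_i = y_i(381 − 2Y) − 57y_i − y_i², with Y = y_i + Σ_{j≠i} y_j.
First-order condition: 324 − 6y_i − 2Σ_{j≠i} y_j = 0.
In a symmetric equilibrium every fishing fleet chooses the same y, so Σ_{j≠i} y_j = 3y. The condition becomes 324 − 12y = 0, giving y = 324/12 = 27.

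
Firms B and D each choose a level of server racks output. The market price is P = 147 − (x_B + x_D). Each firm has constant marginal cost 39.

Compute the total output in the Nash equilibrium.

Firm B's profit: π = x_B(147 − (x_B + x_D)) − 39x_B.
∂π/∂x_B = 108 − 2x_B − x_D = 0, so x_B = 54 − 0.5x_D.
By symmetry x_D = x_B; substituting into the reaction function, 1.5x_B = 54 and x_B = 36.
Total output: 36 + 36 = 72.

72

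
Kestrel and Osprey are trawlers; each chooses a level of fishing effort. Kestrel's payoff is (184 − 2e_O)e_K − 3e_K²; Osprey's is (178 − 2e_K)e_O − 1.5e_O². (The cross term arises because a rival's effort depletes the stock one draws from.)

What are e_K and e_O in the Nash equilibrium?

Expanding Kestrel's payoff: 184e_K − 2e_Oe_K − 3e_K².
∂π/∂e_K = 184 − 2e_O − 6e_K = 0, so e_K = 92/3 − (1/3)e_O.
Likewise for Osprey: e_O = 178/3 − (2/3)e_K.
Solving the two reaction functions simultaneously: (1 − (−1/3)(−2/3))e_K = 92/3 − (1/3)·(178/3), so (7/9)e_K = 98/9 and e_K = 14.
Then e_O = 178/3 − (2/3)·14 = 50.

14, 50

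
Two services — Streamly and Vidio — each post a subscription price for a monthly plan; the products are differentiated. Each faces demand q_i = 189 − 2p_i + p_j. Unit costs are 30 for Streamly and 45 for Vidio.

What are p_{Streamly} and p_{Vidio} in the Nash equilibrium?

Streamly's profit: π = (p_{Streamly} − 30)(189 − 2p_{Streamly} + p_{Vidio}).
∂π/∂p_{Streamly} = 249 − 4p_{Streamly} + p_{Vidio} = 0 ⇒ p_{Streamly} = 62.25 + 0.25p_{Vidio}.
Similarly p_{Vidio} = 69.75 + 0.25p_{Streamly}.
Substituting the second reaction function into the first: p_{Streamly} = 62.25 + 0.25(69.75 + 0.25p_{Streamly}), which gives 0.9375p_{Streamly} = 79.6875 ⇒ p_{Streamly} = 85.
Then p_{Vidio} = 69.75 + 0.25·85 = 91.

85, 91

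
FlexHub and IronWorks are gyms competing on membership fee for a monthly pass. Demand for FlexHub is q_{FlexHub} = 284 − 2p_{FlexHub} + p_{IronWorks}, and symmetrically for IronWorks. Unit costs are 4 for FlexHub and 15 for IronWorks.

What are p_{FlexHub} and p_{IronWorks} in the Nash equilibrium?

98.8, 103.2

FlexHub's profit: π = (p_{FlexHub} − 4)(284 − 2p_{FlexHub} + p_{IronWorks}).
∂π/∂p_{FlexHub} = 292 − 4p_{FlexHub} + p_{IronWorks} = 0 ⇒ p_{FlexHub} = 73 + 0.25p_{IronWorks}.
Similarly p_{IronWorks} = 78.5 + 0.25p_{FlexHub}.
Solving the two reaction functions simultaneously: (1 − (0.25)(0.25))p_{FlexHub} = 73 + 0.25·78.5, so 0.9375p_{FlexHub} = 92.625 and p_{FlexHub} = 98.8.
Then p_{IronWorks} = 78.5 + 0.25·98.8 = 103.2.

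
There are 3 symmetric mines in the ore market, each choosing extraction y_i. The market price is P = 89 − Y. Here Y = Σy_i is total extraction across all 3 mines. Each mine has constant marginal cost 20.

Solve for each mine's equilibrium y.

A representative mine's profit is π_i = y_i(89 − Y) − 20y_i, with Y = y_i + Σ_{j≠i} y_j.
First-order condition: 69 − 2y_i − Σ_{j≠i} y_j = 0.
With identical mines, set every y_j = y: then 69 − 2y − 2y = 0, i.e. y = 69/4 = 17.25.

17.25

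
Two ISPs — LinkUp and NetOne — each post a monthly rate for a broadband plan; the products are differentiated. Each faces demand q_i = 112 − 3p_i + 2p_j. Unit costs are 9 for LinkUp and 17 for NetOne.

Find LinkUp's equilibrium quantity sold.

LinkUp's profit: π = (p_{LinkUp} − 9)(112 − 3p_{LinkUp} + 2p_{NetOne}).
∂π/∂p_{LinkUp} = 139 − 6p_{LinkUp} + 2p_{NetOne} = 0 ⇒ p_{LinkUp} = 139/6 + (1/3)p_{NetOne}.
Similarly p_{NetOne} = 163/6 + (1/3)p_{LinkUp}.
Solving the two reaction functions simultaneously: (1 − (1/3)(1/3))p_{LinkUp} = 139/6 + (1/3)·(163/6), so (8/9)p_{LinkUp} = 290/9 and p_{LinkUp} = 36.25.
Then p_{NetOne} = 163/6 + (1/3)·36.25 = 39.25.
q_{LinkUp} = 112 − 3·36.25 + 2·39.25 = 81.75.

81.75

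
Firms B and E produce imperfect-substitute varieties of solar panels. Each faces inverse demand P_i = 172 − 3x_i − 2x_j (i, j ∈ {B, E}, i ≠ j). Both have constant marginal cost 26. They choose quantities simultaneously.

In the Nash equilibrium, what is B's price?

Firm B's profit: π = x_B(172 − 3x_B − 2x_E) − 26x_B.
∂π/∂x_B = 146 − 6x_B − 2x_E = 0 ⇒ x_B = 73/3 − (1/3)x_E.
By symmetry x_E = x_B; substituting into the reaction function, (4/3)x_B = 73/3 and x_B = 18.25.
P_B = 172 − 3·18.25 − 2·18.25 = 80.75.

80.75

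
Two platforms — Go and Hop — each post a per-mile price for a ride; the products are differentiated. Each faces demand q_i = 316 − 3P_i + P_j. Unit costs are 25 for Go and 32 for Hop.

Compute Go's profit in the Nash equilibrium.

Go's profit: π = (P_{Go} − 25)(316 − 3P_{Go} + P_{Hop}).
∂π/∂P_{Go} = 391 − 6P_{Go} + P_{Hop} = 0 ⇒ P_{Go} = 391/6 + (1/6)P_{Hop}.
Similarly P_{Hop} = 206/3 + (1/6)P_{Go}.
Plugging P_{Hop} into Go's best response: P_{Go} = 391/6 + (1/6)(206/3 + (1/6)P_{Go}) ⇒ (35/36)P_{Go} = 1379/18, so P_{Go} = 78.8.
Then P_{Hop} = 206/3 + (1/6)·78.8 = 81.8.
q_{Go} = 316 − 3·78.8 + 81.8 = 161.4.
Profit = (78.8 − 25)·161.4 = 8683.32.

8683.32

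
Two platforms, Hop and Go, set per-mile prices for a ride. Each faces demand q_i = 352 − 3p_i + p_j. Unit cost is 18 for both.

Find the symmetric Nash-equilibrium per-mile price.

81.2

Hop's profit: π = (p_{Hop} − 18)(352 − 3p_{Hop} + p_{Go}).
∂π/∂p_{Hop} = 406 − 6p_{Hop} + p_{Go} = 0 ⇒ p_{Hop} = 203/3 + (1/6)p_{Go}.
The game is symmetric, so in equilibrium p_{Go} = p_{Hop}: the reaction function gives (5/6)p_{Hop} = 203/3, hence p_{Hop} = 81.2.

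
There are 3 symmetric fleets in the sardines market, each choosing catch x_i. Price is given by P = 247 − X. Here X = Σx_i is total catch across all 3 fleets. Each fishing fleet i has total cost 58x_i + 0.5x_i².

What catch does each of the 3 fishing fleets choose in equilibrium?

37.8

A representative fishing fleet's profit is π_i = x_i(247 − X) − 58x_i − 0.5x_i², with X = x_i + Σ_{j≠i} x_j.
First-order condition: 189 − 3x_i − Σ_{j≠i} x_j = 0.
In a symmetric equilibrium every fishing fleet chooses the same x, so Σ_{j≠i} x_j = 2x. The condition becomes 189 − 5x = 0, giving x = 189/5 = 37.8.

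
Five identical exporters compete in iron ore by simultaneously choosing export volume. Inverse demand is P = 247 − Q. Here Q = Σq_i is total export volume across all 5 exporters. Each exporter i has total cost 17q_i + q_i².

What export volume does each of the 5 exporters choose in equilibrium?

A representative exporter's profit is π_i = q_i(247 − Q) − 17q_i − q_i², with Q = q_i + Σ_{j≠i} q_j.
First-order condition: 230 − 4q_i − Σ_{j≠i} q_j = 0.
In a symmetric equilibrium every exporter chooses the same q, so Σ_{j≠i} q_j = 4q. The condition becomes 230 − 8q = 0, giving q = 230/8 = 28.75.

28.75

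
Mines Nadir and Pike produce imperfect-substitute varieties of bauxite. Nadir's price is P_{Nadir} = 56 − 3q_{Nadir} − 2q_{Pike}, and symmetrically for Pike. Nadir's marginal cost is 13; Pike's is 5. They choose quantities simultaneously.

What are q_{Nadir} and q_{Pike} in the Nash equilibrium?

Mine Nadir's profit: π = q_{Nadir}(56 − 3q_{Nadir} − 2q_{Pike}) − 13q_{Nadir}.
∂π/∂q_{Nadir} = 43 − 6q_{Nadir} − 2q_{Pike} = 0 ⇒ q_{Nadir} = 43/6 − (1/3)q_{Pike}.
Similarly q_{Pike} = 8.5 − (1/3)q_{Nadir}.
Substituting the second reaction function into the first: q_{Nadir} = 43/6 − (1/3)(8.5 − (1/3)q_{Nadir}), which gives (8/9)q_{Nadir} = 13/3 ⇒ q_{Nadir} = 4.875.
Then q_{Pike} = 8.5 − (1/3)·4.875 = 6.875.

4.875, 6.875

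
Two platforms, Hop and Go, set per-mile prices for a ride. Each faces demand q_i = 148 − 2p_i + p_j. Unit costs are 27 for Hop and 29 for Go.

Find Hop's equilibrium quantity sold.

81.2

Hop's profit: π = (p_{Hop} − 27)(148 − 2p_{Hop} + p_{Go}).
∂π/∂p_{Hop} = 202 − 4p_{Hop} + p_{Go} = 0 ⇒ p_{Hop} = 50.5 + 0.25p_{Go}.
Similarly p_{Go} = 51.5 + 0.25p_{Hop}.
Plugging p_{Go} into Hop's best response: p_{Hop} = 50.5 + 0.25(51.5 + 0.25p_{Hop}) ⇒ 0.9375p_{Hop} = 63.375, so p_{Hop} = 67.6.
Then p_{Go} = 51.5 + 0.25·67.6 = 68.4.
q_{Hop} = 148 − 2·67.6 + 68.4 = 81.2.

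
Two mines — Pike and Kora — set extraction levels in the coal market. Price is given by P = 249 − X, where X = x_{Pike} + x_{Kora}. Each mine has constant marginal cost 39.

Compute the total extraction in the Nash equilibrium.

Mine Pike's profit: π = x_{Pike}(249 − (x_{Pike} + x_{Kora})) − 39x_{Pike}.
∂π/∂x_{Pike} = 210 − 2x_{Pike} − x_{Kora} = 0, so x_{Pike} = 105 − 0.5x_{Kora}.
By symmetry x_{Kora} = x_{Pike}; substituting into the reaction function, 1.5x_{Pike} = 105 and x_{Pike} = 70.
Total extraction: 70 + 70 = 140.

140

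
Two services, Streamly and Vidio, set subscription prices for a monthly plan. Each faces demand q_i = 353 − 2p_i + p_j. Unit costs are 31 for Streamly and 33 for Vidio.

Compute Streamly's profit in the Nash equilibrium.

23155.52

Streamly's profit: π = (p_{Streamly} − 31)(353 − 2p_{Streamly} + p_{Vidio}).
∂π/∂p_{Streamly} = 415 − 4p_{Streamly} + p_{Vidio} = 0 ⇒ p_{Streamly} = 103.75 + 0.25p_{Vidio}.
Similarly p_{Vidio} = 104.75 + 0.25p_{Streamly}.
Substituting the second reaction function into the first: p_{Streamly} = 103.75 + 0.25(104.75 + 0.25p_{Streamly}), which gives 0.9375p_{Streamly} = 129.9375 ⇒ p_{Streamly} = 138.6.
Then p_{Vidio} = 104.75 + 0.25·138.6 = 139.4.
q_{Streamly} = 353 − 2·138.6 + 139.4 = 215.2.
Profit = (138.6 − 31)·215.2 = 23155.52.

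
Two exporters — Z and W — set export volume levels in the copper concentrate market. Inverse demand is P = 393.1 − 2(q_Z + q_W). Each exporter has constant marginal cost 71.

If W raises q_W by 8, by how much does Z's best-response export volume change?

-4

Exporter Z's profit: π = q_Z(393.1 − 2(q_Z + q_W)) − 71q_Z.
∂π/∂q_Z = 322.1 − 4q_Z − 2q_W = 0, so q_Z = 80.525 − 0.5q_W.
The reaction-function slope is −0.5, so an 8-unit rise in q_W moves q_Z by −0.5 × 8 = −4. Z's best response falls — the actions are strategic substitutes.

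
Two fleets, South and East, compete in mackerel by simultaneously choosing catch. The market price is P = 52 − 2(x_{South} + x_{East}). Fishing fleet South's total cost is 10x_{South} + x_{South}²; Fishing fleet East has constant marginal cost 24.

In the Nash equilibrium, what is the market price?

32.4

Fishing fleet South's profit: π = x_{South}(52 − 2(x_{South} + x_{East})) − 10x_{South} − x_{South}².
∂π/∂x_{South} = 42 − 6x_{South} − 2x_{East} = 0, so x_{South} = 7 − (1/3)x_{East}.
For East: ∂π/∂x_{East} = 28 − 4x_{East} − 2x_{South} = 0 ⇒ x_{East} = 7 − 0.5x_{South}.
Plugging x_{East} into South's best response: x_{South} = 7 − (1/3)(7 − 0.5x_{South}) ⇒ (5/6)x_{South} = 14/3, so x_{South} = 5.6.
Then x_{East} = 7 − 0.5·5.6 = 4.2.
Equilibrium price: P = 52 − 2·9.8 = 32.4.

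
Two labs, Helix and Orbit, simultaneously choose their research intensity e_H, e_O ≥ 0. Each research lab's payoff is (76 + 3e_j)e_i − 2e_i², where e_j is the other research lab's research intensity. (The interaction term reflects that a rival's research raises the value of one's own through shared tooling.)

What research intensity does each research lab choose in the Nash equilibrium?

Helix's payoff is (76 + 3e_O)e_H − 2e_H².
∂π/∂e_H = 76 + 3e_O − 4e_H = 0, so e_H = 19 + 0.75e_O.
Setting e_H = e_O in the reaction function: e_H = 19 + 0.75e_H, so e_H = 19 / 0.25 = 76.

76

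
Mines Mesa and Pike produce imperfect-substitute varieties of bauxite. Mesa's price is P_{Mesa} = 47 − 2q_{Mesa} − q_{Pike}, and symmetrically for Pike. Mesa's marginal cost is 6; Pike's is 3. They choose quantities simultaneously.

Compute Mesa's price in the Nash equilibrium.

22

Mine Mesa's profit: π = q_{Mesa}(47 − 2q_{Mesa} − q_{Pike}) − 6q_{Mesa}.
∂π/∂q_{Mesa} = 41 − 4q_{Mesa} − q_{Pike} = 0 ⇒ q_{Mesa} = 10.25 − 0.25q_{Pike}.
Similarly q_{Pike} = 11 − 0.25q_{Mesa}.
Substituting the second reaction function into the first: q_{Mesa} = 10.25 − 0.25(11 − 0.25q_{Mesa}), which gives 0.9375q_{Mesa} = 7.5 ⇒ q_{Mesa} = 8.
Then q_{Pike} = 11 − 0.25·8 = 9.
P_{Mesa} = 47 − 2·8 − 9 = 22.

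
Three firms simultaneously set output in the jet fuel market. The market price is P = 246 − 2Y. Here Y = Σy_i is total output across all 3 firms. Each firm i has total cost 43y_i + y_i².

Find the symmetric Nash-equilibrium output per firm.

20.3

A representative firm's profit is π_i = y_i(246 − 2Y) − 43y_i − y_i², with Y = y_i + Σ_{j≠i} y_j.
First-order condition: 203 − 6y_i − 2Σ_{j≠i} y_j = 0.
In a symmetric equilibrium every firm chooses the same y, so Σ_{j≠i} y_j = 2y. The condition becomes 203 − 10y = 0, giving y = 203/10 = 20.3.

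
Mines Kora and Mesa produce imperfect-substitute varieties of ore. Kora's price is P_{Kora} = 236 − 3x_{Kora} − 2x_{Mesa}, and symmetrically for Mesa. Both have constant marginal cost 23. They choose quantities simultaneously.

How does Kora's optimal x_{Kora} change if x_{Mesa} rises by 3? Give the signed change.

Mine Kora's profit: π = x_{Kora}(236 − 3x_{Kora} − 2x_{Mesa}) − 23x_{Kora}.
∂π/∂x_{Kora} = 213 − 6x_{Kora} − 2x_{Mesa} = 0 ⇒ x_{Kora} = 35.5 − (1/3)x_{Mesa}.
The reaction-function slope is −1/3, so a 3-unit rise in x_{Mesa} moves x_{Kora} by −1/3 × 3 = −1. Kora's best response falls — the actions are strategic substitutes.

-1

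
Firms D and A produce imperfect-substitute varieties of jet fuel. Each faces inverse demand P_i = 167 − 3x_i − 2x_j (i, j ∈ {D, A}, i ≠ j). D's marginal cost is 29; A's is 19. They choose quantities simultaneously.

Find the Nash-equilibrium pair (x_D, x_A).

16.625, 19.125

Firm D's profit: π = x_D(167 − 3x_D − 2x_A) − 29x_D.
∂π/∂x_D = 138 − 6x_D − 2x_A = 0 ⇒ x_D = 23 − (1/3)x_A.
Similarly x_A = 74/3 − (1/3)x_D.
Substituting the second reaction function into the first: x_D = 23 − (1/3)(74/3 − (1/3)x_D), which gives (8/9)x_D = 133/9 ⇒ x_D = 16.625.
Then x_A = 74/3 − (1/3)·16.625 = 19.125.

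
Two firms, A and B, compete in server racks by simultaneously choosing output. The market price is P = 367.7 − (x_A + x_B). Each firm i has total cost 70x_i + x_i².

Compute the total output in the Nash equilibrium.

Firm A's profit: π = x_A(367.7 − (x_A + x_B)) − 70x_A − x_A².
∂π/∂x_A = 297.7 − 4x_A − x_B = 0, so x_A = 74.425 − 0.25x_B.
Setting x_A = x_B in the reaction function: x_A = 74.425 − 0.25x_A, so x_A = 74.425 / 1.25 = 59.54.
Total output: 59.54 + 59.54 = 119.08.

119.08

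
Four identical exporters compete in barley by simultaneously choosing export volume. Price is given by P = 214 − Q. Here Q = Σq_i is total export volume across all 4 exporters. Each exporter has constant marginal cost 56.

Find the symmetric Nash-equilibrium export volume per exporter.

31.6

A representative exporter's profit is π_i = q_i(214 − Q) − 56q_i, with Q = q_i + Σ_{j≠i} q_j.
First-order condition: 158 − 2q_i − Σ_{j≠i} q_j = 0.
With identical exporters, set every q_j = q: then 158 − 2q − 3q = 0, i.e. q = 158/5 = 31.6.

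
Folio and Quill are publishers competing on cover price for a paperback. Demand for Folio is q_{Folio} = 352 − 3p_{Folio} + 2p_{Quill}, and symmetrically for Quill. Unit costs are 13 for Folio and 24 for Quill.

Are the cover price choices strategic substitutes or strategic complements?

strategic complements

Folio's profit: π = (p_{Folio} − 13)(352 − 3p_{Folio} + 2p_{Quill}).
∂π/∂p_{Folio} = 391 − 6p_{Folio} + 2p_{Quill} = 0 ⇒ p_{Folio} = 391/6 + (1/3)p_{Quill}.
The best-response slope dp_{Folio}/dp_{Quill} = 1/3 > 0: the reaction function is upward-sloping, so the choices are strategic complements.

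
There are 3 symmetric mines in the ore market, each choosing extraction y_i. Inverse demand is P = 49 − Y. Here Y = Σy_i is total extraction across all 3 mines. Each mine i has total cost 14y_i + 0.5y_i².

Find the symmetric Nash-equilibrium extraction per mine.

7

A representative mine's profit is π_i = y_i(49 − Y) − 14y_i − 0.5y_i², with Y = y_i + Σ_{j≠i} y_j.
First-order condition: 35 − 3y_i − Σ_{j≠i} y_j = 0.
With identical mines, set every y_j = y: then 35 − 3y − 2y = 0, i.e. y = 35/5 = 7.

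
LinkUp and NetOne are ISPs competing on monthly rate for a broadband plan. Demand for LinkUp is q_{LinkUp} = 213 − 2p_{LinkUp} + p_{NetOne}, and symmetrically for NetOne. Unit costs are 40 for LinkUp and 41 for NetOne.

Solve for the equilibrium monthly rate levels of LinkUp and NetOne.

LinkUp's profit: π = (p_{LinkUp} − 40)(213 − 2p_{LinkUp} + p_{NetOne}).
∂π/∂p_{LinkUp} = 293 − 4p_{LinkUp} + p_{NetOne} = 0 ⇒ p_{LinkUp} = 73.25 + 0.25p_{NetOne}.
Similarly p_{NetOne} = 73.75 + 0.25p_{LinkUp}.
Solving the two reaction functions simultaneously: (1 − (0.25)(0.25))p_{LinkUp} = 73.25 + 0.25·73.75, so 0.9375p_{LinkUp} = 91.6875 and p_{LinkUp} = 97.8.
Then p_{NetOne} = 73.75 + 0.25·97.8 = 98.2.

97.8, 98.2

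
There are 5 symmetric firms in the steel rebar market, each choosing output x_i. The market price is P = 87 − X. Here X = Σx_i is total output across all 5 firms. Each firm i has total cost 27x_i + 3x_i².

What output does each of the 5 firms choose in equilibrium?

A representative firm's profit is π_i = x_i(87 − X) − 27x_i − 3x_i², with X = x_i + Σ_{j≠i} x_j.
First-order condition: 60 − 8x_i − Σ_{j≠i} x_j = 0.
In a symmetric equilibrium every firm chooses the same x, so Σ_{j≠i} x_j = 4x. The condition becomes 60 − 12x = 0, giving x = 60/12 = 5.

5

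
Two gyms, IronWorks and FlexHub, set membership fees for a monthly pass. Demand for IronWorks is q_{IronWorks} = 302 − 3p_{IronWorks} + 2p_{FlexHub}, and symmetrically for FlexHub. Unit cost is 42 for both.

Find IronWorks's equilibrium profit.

IronWorks's profit: π = (p_{IronWorks} − 42)(302 − 3p_{IronWorks} + 2p_{FlexHub}).
∂π/∂p_{IronWorks} = 428 − 6p_{IronWorks} + 2p_{FlexHub} = 0 ⇒ p_{IronWorks} = 214/3 + (1/3)p_{FlexHub}.
The game is symmetric, so in equilibrium p_{FlexHub} = p_{IronWorks}: the reaction function gives (2/3)p_{IronWorks} = 214/3, hence p_{IronWorks} = 107.
q_{IronWorks} = 302 − 3·107 + 2·107 = 195.
Profit = (107 − 42)·195 = 12675.

12675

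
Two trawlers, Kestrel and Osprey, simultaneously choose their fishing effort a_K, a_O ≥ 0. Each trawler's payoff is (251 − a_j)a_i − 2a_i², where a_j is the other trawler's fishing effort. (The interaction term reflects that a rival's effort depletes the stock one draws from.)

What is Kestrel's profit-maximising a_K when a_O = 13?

Kestrel's payoff is (251 − a_O)a_K − 2a_K².
∂π/∂a_K = 251 − a_O − 4a_K = 0, so a_K = 62.75 − 0.25a_O.
At a_O = 13: a_K = 62.75 − 0.25·13 = 59.5.

59.5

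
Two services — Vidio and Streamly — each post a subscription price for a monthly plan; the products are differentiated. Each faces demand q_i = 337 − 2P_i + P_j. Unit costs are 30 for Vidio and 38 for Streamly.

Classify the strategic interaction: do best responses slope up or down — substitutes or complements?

Vidio's profit: π = (P_{Vidio} − 30)(337 − 2P_{Vidio} + P_{Streamly}).
∂π/∂P_{Vidio} = 397 − 4P_{Vidio} + P_{Streamly} = 0 ⇒ P_{Vidio} = 99.25 + 0.25P_{Streamly}.
The best-response slope dP_{Vidio}/dP_{Streamly} = 0.25 > 0: the reaction function is upward-sloping, so the choices are strategic complements.

strategic complements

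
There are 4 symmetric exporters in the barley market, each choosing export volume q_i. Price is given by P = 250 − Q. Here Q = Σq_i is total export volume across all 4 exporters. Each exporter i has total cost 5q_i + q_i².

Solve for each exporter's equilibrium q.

35

A representative exporter's profit is π_i = q_i(250 − Q) − 5q_i − q_i², with Q = q_i + Σ_{j≠i} q_j.
First-order condition: 245 − 4q_i − Σ_{j≠i} q_j = 0.
In a symmetric equilibrium every exporter chooses the same q, so Σ_{j≠i} q_j = 3q. The condition becomes 245 − 7q = 0, giving q = 245/7 = 35.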